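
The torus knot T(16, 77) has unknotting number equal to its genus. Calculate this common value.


For a torus knot T(p,q), both the unknotting number and genus equal (p-1)(q-1)/2.
= (16-1)(77-1)/2
= 15*76/2
= 1140/2 = 570

570


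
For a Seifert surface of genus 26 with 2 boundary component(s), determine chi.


chi = 2 - 2g - b
= 2 - 2*26 - 2
= 2 - 52 - 2 = -52

-52


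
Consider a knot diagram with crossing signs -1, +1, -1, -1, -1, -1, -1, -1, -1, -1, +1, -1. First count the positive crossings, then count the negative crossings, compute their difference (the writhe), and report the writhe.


Step 1: Count positive crossings (+1).
Positive crossings: 2
Step 2: Count negative crossings (-1).
Negative crossings: 10
Step 3: Writhe = (positive) - (negative)
w = 2 - 10 = -8
Step 4: |w| = 8, and w is negative

-8


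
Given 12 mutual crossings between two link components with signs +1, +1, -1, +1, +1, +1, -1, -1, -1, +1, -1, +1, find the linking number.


Step 1: Count positive crossings: 7
Step 2: Count negative crossings: 5
Step 3: Sum of signs = 7 - 5 = 2
Step 4: Linking number = sum/2 = 2/2 = 1

1


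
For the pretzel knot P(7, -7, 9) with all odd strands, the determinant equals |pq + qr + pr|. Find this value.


Step 1: Compute pq + qr + pr.
pq = 7*(-7) = -49
qr = (-7)*9 = -63
pr = 7*9 = 63
pq + qr + pr = -49 + (-63) + 63 = -49
Step 2: Take absolute value.
det(P(7,-7,9)) = |-49| = 49

49


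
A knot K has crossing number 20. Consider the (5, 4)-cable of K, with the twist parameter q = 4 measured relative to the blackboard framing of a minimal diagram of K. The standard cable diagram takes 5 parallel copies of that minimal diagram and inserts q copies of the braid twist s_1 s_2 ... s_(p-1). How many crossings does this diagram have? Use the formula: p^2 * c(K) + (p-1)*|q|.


Step 1: Each of the c(K) crossings of the companion diagram becomes p*p = p^2 crossings among the p parallel strands, and each of the |q| twists s_1 s_2 ... s_(p-1) adds (p-1) crossings.
  Crossings = p^2 * c(K) + (p-1)*|q|
Step 2: = 5^2 * 20 + (5-1)*4
Step 3: = 25*20 + 4*4
Step 4: = 500 + 16 = 516

516


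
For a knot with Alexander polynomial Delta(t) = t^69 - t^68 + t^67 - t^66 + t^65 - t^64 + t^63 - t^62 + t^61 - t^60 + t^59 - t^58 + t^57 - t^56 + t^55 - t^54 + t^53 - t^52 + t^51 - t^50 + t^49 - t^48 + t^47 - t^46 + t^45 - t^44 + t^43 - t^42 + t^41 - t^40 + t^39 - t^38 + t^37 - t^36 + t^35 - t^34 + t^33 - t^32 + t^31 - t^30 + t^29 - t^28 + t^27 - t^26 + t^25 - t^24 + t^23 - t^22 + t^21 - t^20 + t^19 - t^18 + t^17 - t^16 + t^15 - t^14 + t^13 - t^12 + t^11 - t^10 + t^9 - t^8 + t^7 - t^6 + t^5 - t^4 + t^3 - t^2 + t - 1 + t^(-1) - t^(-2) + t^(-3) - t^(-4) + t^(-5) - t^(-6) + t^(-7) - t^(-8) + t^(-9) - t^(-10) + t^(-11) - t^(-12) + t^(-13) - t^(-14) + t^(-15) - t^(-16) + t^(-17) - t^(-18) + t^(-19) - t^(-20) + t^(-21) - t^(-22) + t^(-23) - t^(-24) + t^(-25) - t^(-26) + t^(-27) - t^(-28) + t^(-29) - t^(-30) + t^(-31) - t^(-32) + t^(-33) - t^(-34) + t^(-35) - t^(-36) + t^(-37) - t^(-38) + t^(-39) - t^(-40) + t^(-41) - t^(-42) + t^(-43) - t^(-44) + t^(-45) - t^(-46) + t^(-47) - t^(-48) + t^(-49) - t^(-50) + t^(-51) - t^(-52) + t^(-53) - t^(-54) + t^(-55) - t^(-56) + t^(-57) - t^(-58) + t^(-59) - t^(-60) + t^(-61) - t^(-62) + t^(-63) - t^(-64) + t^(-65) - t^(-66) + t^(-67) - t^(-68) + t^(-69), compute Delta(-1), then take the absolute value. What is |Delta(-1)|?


Step 1: The polynomial has 139 terms with alternating signs, exponents from 69 down to -69.
Step 2: Substitute t = -1. The i-th term has coefficient (-1)^i and exponent (m-i),
  so its value is (-1)^i * (-1)^(m-i) = (-1)^m = -1 for every i.
Step 3: All 139 terms equal -1, so Delta(-1) = 139 * (-1) = -139
Step 4: |Delta(-1)| = 139

139


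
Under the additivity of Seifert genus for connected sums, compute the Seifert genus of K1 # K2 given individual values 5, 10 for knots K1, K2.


The Seifert genus is additive under connected sum.
Seifert genus(K1 # K2) = (5) + (10)
= 15

15


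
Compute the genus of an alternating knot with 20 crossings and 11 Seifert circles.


For alternating knots, g = (c - s + 1)/2.
= (20 - 11 + 1)/2
= 10/2 = 5

5


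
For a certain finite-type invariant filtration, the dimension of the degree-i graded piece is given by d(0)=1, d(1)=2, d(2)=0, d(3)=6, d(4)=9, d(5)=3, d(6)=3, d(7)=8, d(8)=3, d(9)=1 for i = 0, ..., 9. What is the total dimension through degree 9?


Total dimension = d(0) + d(1) + ... + d(9)
= 1 + 2 + 0 + 6 + 9 + 3 + 3 + 8 + 3 + 1
= 36

36


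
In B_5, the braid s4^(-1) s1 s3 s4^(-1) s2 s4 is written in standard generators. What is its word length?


The word length counts the number of generators (including inverses).
Listing each generator: s4^(-1), s1, s3, s4^(-1), s2, s4
There are 6 generators in this braid word.

6


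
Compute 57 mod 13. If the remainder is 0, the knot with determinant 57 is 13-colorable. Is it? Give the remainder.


Step 1: A knot is p-colorable if and only if p divides its determinant.
Step 2: Compute 57 mod 13.
57 = 4 * 13 + 5
Step 3: 57 mod 13 = 5
Step 4: The knot is 13-colorable: no

5


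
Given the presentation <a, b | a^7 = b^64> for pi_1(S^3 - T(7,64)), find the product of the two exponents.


The relation is a^7 = b^64.
Product of exponents = 7 * 64
= 448

448


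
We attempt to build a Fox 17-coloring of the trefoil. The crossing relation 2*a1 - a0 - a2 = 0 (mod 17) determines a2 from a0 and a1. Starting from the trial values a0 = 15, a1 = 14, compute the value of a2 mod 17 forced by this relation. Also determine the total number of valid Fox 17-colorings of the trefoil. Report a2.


Step 1: Apply the given crossing relation 2*a1 - a0 - a2 = 0 (mod 17).
  a2 = 2*a1 - a0 mod 17
  a2 = 2*14 - 15 mod 17
  a2 = 28 - 15 mod 17
  a2 = 13 mod 17 = 13
Step 2: The trefoil has determinant 3.
  Number of Fox p-colorings (p prime) is p^2 if p = 3, else p.
  Since 17 does not divide 3, only trivial (constant) colorings exist.
  (So the trial a0 = 15, a1 = 14 with a0 != a1 does NOT extend to a valid coloring of the whole trefoil: the other two crossing relations require 3*(a1 - a0) = 0 (mod 17), which fails.)
  Total colorings = 17
Step 3: a2 = 13, total Fox 17-colorings = 17

13


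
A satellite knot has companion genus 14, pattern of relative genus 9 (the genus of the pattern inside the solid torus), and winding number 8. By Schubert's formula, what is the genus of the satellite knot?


Schubert: g(satellite) = g_rel(pattern) + |winding| * g(companion),
where g_rel(pattern) is the genus of the pattern relative to the solid torus.
= 9 + 8 * 14
= 9 + 112 = 121

121


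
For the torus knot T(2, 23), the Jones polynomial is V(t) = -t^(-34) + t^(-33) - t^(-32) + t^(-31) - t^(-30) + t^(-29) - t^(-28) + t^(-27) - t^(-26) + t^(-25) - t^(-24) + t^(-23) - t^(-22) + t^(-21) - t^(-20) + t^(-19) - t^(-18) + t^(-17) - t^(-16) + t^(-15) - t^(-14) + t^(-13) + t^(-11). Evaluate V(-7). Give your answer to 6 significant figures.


Substituting t = -7 into V(t) = -t^(-34) + t^(-33) - t^(-32) + t^(-31) - t^(-30) + t^(-29) - t^(-28) + t^(-27) - t^(-26) + t^(-25) - t^(-24) + t^(-23) - t^(-22) + t^(-21) - t^(-20) + t^(-19) - t^(-18) + t^(-17) - t^(-16) + t^(-15) - t^(-14) + t^(-13) + t^(-11):
  (-)t^(-34) = -1.84785e-29
  (+)t^(-33) = -1.29349e-28
  (-)t^(-32) = -9.05446e-28
  (+)t^(-31) = -6.33812e-27
  (-)t^(-30) = -4.43669e-26
  (+)t^(-29) = -3.10568e-25
  (-)t^(-28) = -2.17398e-24
  (+)t^(-27) = -1.52178e-23
  (-)t^(-26) = -1.06525e-22
  (+)t^(-25) = -7.45674e-22
  (-)t^(-24) = -5.21972e-21
  (+)t^(-23) = -3.6538e-20
  (-)t^(-22) = -2.55766e-19
  (+)t^(-21) = -1.79036e-18
  (-)t^(-20) = -1.25325e-17
  (+)t^(-19) = -8.77278e-17
  (-)t^(-18) = -6.14095e-16
  (+)t^(-17) = -4.29866e-15
  (-)t^(-16) = -3.00906e-14
  (+)t^(-15) = -2.10634e-13
  (-)t^(-14) = -1.47444e-12
  (+)t^(-13) = -1.03211e-11
  (+)t^(-11) = -5.05733e-10
Sum = (-1.84785e-29) + (-1.29349e-28) + (-9.05446e-28) + (-6.33812e-27) + (-4.43669e-26) + (-3.10568e-25) + (-2.17398e-24) + (-1.52178e-23) + (-1.06525e-22) + (-7.45674e-22) + (-5.21972e-21) + (-3.6538e-20) + (-2.55766e-19) + (-1.79036e-18) + (-1.25325e-17) + (-8.77278e-17) + (-6.14095e-16) + (-4.29866e-15) + (-3.00906e-14) + (-2.10634e-13) + (-1.47444e-12) + (-1.03211e-11) + (-5.05733e-10)
= -5.1777458e-10
Rounded to 6 significant figures: -5.17775e-10

-5.17775e-10


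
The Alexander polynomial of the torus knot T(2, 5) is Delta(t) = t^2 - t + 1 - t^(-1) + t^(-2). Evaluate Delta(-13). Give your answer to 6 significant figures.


Substituting t = -13 into Delta(t) = t^2 - t + 1 - t^(-1) + t^(-2):
Term values: (169) + (13) + (1) + (0.0769231) + (0.00591716)
Sum = 183.0828402
Rounded to 6 significant figures: 183.083

183.083


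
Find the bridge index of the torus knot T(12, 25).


The bridge number of T(p,q) is min(p,q).
min(12, 25) = 12

12


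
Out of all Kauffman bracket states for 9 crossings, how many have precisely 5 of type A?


We choose which 5 of 9 crossings get A-smoothings.
C(9, 5) = 9! / (5! * 4!)
= 126

126


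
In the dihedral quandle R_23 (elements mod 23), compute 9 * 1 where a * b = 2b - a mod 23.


9 * 1 = 2*1 - 9 mod 23
= 2 - 9 mod 23
= -7 mod 23 = 16

16


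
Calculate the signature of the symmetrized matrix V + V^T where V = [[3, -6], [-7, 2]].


Step 1: V + V^T = [[6, -13], [-13, 4]]
Step 2: trace = 10, det = -145
Step 3: Discriminant = 10^2 - 4*(-145) = 680
Step 4: Eigenvalues: 18.0384, -8.0384
Step 5: Signature = (# positive eigenvalues) - (# negative eigenvalues) = 0

0


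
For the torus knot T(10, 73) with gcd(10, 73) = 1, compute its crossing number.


For a torus knot T(p, q) with gcd(p,q)=1,
the crossing number is min(p*(q-1), q*(p-1)).
p*(q-1) = 10*72 = 720
q*(p-1) = 73*9 = 657
min(720, 657) = 657

657


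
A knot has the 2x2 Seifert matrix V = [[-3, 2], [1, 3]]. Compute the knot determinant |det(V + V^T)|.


Step 1: Form V + V^T where V = [[-3, 2], [1, 3]]
  V^T = [[-3, 1], [2, 3]]
  V + V^T = [[-6, 3], [3, 6]]
Step 2: det(V + V^T) = (-6)*6 - 3*3
  = -36 - 9 = -45
Step 3: Knot determinant = |det(V + V^T)| = |-45| = 45

45


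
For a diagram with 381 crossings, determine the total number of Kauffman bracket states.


Each crossing contributes 2 choices (A-smoothing or B-smoothing).
Total states = 2^381 = 4925250774549309901534880012517951725634967408808180833493536675530715221437151326426783281860614455100828498788352

4925250774549309901534880012517951725634967408808180833493536675530715221437151326426783281860614455100828498788352


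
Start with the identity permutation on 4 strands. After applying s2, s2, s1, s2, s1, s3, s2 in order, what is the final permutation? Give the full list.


Starting with identity [1, 2, 3, 4].
Apply generators in sequence:
  After s2: [1, 3, 2, 4]
  After s2: [1, 2, 3, 4]
  After s1: [2, 1, 3, 4]
  After s2: [2, 3, 1, 4]
  After s1: [3, 2, 1, 4]
  After s3: [3, 2, 4, 1]
  After s2: [3, 4, 2, 1]
Final permutation: [3, 4, 2, 1]

[3, 4, 2, 1]


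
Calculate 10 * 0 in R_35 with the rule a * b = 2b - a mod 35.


10 * 0 = 2*0 - 10 mod 35
= 0 - 10 mod 35
= -10 mod 35 = 25

25


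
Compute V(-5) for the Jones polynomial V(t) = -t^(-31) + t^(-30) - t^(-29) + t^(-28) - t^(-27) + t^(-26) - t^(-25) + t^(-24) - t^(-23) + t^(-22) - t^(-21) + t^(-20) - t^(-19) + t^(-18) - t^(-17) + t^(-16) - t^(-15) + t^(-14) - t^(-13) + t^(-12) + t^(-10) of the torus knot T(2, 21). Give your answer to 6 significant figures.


Substituting t = -5 into V(t) = -t^(-31) + t^(-30) - t^(-29) + t^(-28) - t^(-27) + t^(-26) - t^(-25) + t^(-24) - t^(-23) + t^(-22) - t^(-21) + t^(-20) - t^(-19) + t^(-18) - t^(-17) + t^(-16) - t^(-15) + t^(-14) - t^(-13) + t^(-12) + t^(-10):
  (-)t^(-31) = 2.14748e-22
  (+)t^(-30) = 1.07374e-21
  (-)t^(-29) = 5.36871e-21
  (+)t^(-28) = 2.68435e-20
  (-)t^(-27) = 1.34218e-19
  (+)t^(-26) = 6.71089e-19
  (-)t^(-25) = 3.35544e-18
  (+)t^(-24) = 1.67772e-17
  (-)t^(-23) = 8.38861e-17
  (+)t^(-22) = 4.1943e-16
  (-)t^(-21) = 2.09715e-15
  (+)t^(-20) = 1.04858e-14
  (-)t^(-19) = 5.24288e-14
  (+)t^(-18) = 2.62144e-13
  (-)t^(-17) = 1.31072e-12
  (+)t^(-16) = 6.5536e-12
  (-)t^(-15) = 3.2768e-11
  (+)t^(-14) = 1.6384e-10
  (-)t^(-13) = 8.192e-10
  (+)t^(-12) = 4.096e-09
  (+)t^(-10) = 1.024e-07
Sum = (2.14748e-22) + (1.07374e-21) + (5.36871e-21) + (2.68435e-20) + (1.34218e-19) + (6.71089e-19) + (3.35544e-18) + (1.67772e-17) + (8.38861e-17) + (4.1943e-16) + (2.09715e-15) + (1.04858e-14) + (5.24288e-14) + (2.62144e-13) + (1.31072e-12) + (6.5536e-12) + (3.2768e-11) + (1.6384e-10) + (8.192e-10) + (4.096e-09) + (1.024e-07)
= 1.0752e-07
Rounded to 6 significant figures: 1.0752e-07

1.0752e-07


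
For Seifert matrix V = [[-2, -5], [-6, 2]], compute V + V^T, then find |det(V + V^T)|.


Step 1: Form V + V^T where V = [[-2, -5], [-6, 2]]
  V^T = [[-2, -6], [-5, 2]]
  V + V^T = [[-4, -11], [-11, 4]]
Step 2: det(V + V^T) = (-4)*4 - (-11)*(-11)
  = -16 - 121 = -137
Step 3: Knot determinant = |det(V + V^T)| = |-137| = 137

137


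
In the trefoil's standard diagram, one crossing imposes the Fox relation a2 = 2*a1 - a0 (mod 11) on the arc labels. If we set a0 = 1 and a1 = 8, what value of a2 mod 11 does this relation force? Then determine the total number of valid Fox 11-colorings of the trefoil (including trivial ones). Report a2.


Step 1: Apply the given crossing relation 2*a1 - a0 - a2 = 0 (mod 11).
  a2 = 2*a1 - a0 mod 11
  a2 = 2*8 - 1 mod 11
  a2 = 16 - 1 mod 11
  a2 = 15 mod 11 = 4
Step 2: The trefoil has determinant 3.
  Number of Fox p-colorings (p prime) is p^2 if p = 3, else p.
  Since 11 does not divide 3, only trivial (constant) colorings exist.
  (So the trial a0 = 1, a1 = 8 with a0 != a1 does NOT extend to a valid coloring of the whole trefoil: the other two crossing relations require 3*(a1 - a0) = 0 (mod 11), which fails.)
  Total colorings = 11
Step 3: a2 = 4, total Fox 11-colorings = 11

4


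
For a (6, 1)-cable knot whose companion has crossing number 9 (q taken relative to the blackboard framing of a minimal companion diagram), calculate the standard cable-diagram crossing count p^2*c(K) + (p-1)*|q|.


Step 1: Each of the c(K) crossings of the companion diagram becomes p*p = p^2 crossings among the p parallel strands, and each of the |q| twists s_1 s_2 ... s_(p-1) adds (p-1) crossings.
  Crossings = p^2 * c(K) + (p-1)*|q|
Step 2: = 6^2 * 9 + (6-1)*1
Step 3: = 36*9 + 5*1
Step 4: = 324 + 5 = 329

329


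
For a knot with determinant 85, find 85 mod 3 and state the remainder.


Step 1: A knot is p-colorable if and only if p divides its determinant.
Step 2: Compute 85 mod 3.
85 = 28 * 3 + 1
Step 3: 85 mod 3 = 1
Step 4: The knot is 3-colorable: no

1


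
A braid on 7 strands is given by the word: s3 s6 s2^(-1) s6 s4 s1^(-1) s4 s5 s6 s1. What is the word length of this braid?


The word length counts the number of generators (including inverses).
Listing each generator: s3, s6, s2^(-1), s6, s4, s1^(-1), s4, s5, s6, s1
There are 10 generators in this braid word.

10


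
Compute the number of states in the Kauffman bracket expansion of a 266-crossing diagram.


Each crossing contributes 2 choices (A-smoothing or B-smoothing).
Total states = 2^266 = 118571099379011784113736688648896417641748464297615937576404566024103044751294464

118571099379011784113736688648896417641748464297615937576404566024103044751294464


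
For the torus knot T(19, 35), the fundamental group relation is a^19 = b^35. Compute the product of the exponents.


The relation is a^19 = b^35.
Product of exponents = 19 * 35
= 665

665


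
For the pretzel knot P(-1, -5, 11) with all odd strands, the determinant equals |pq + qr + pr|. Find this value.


Step 1: Compute pq + qr + pr.
pq = (-1)*(-5) = 5
qr = (-5)*11 = -55
pr = (-1)*11 = -11
pq + qr + pr = 5 + (-55) + (-11) = -61
Step 2: Take absolute value.
det(P(-1,-5,11)) = |-61| = 61

61


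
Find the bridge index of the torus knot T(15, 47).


The bridge number of T(p,q) is min(p,q).
min(15, 47) = 15

15


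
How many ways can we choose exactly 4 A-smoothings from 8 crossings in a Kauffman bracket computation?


We choose which 4 of 8 crossings get A-smoothings.
C(8, 4) = 8! / (4! * 4!)
= 70

70


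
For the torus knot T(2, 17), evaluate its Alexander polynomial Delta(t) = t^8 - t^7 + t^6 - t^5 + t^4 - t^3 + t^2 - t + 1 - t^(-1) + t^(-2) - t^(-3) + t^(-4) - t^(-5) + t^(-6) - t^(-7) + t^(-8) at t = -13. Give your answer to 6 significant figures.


Substituting t = -13 into Delta(t) = t^8 - t^7 + t^6 - t^5 + t^4 - t^3 + t^2 - t + 1 - t^(-1) + t^(-2) - t^(-3) + t^(-4) - t^(-5) + t^(-6) - t^(-7) + t^(-8):
Term values: (815730721) + (62748517) + (4826809) + (371293) + (28561) + (2197) + (169) + (13) + (1) + (0.0769231) + (0.00591716) + (0.000455166) + (3.50128e-05) + (2.69329e-06) + (2.07176e-07) + (1.59366e-08) + (1.22589e-09)
Sum = 883708281.1
Rounded to 6 significant figures: 8.83708e+08

8.83708e+08


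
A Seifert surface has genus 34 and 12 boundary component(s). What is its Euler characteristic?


chi = 2 - 2g - b
= 2 - 2*34 - 12
= 2 - 68 - 12 = -78

-78


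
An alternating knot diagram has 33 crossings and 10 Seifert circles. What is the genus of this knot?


For alternating knots, g = (c - s + 1)/2.
= (33 - 10 + 1)/2
= 24/2 = 12

12


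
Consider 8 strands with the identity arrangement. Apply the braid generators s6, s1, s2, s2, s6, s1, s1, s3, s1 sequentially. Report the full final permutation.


Starting with identity [1, 2, 3, 4, 5, 6, 7, 8].
Apply generators in sequence:
  After s6: [1, 2, 3, 4, 5, 7, 6, 8]
  After s1: [2, 1, 3, 4, 5, 7, 6, 8]
  After s2: [2, 3, 1, 4, 5, 7, 6, 8]
  After s2: [2, 1, 3, 4, 5, 7, 6, 8]
  After s6: [2, 1, 3, 4, 5, 6, 7, 8]
  After s1: [1, 2, 3, 4, 5, 6, 7, 8]
  After s1: [2, 1, 3, 4, 5, 6, 7, 8]
  After s3: [2, 1, 4, 3, 5, 6, 7, 8]
  After s1: [1, 2, 4, 3, 5, 6, 7, 8]
Final permutation: [1, 2, 4, 3, 5, 6, 7, 8]

[1, 2, 4, 3, 5, 6, 7, 8]


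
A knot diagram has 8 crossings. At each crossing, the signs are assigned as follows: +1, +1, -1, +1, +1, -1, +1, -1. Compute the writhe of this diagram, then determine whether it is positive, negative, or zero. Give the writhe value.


Step 1: Count positive crossings (+1).
Positive crossings: 5
Step 2: Count negative crossings (-1).
Negative crossings: 3
Step 3: Writhe = (positive) - (negative)
w = 5 - 3 = 2
Step 4: |w| = 2, and w is positive

2


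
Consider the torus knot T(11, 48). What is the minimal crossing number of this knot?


For a torus knot T(p, q) with gcd(p,q)=1,
the crossing number is min(p*(q-1), q*(p-1)).
p*(q-1) = 11*47 = 517
q*(p-1) = 48*10 = 480
min(517, 480) = 480

480


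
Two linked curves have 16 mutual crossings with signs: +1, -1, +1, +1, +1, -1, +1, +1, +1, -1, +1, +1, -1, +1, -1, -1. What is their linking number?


Step 1: Count positive crossings: 10
Step 2: Count negative crossings: 6
Step 3: Sum of signs = 10 - 6 = 4
Step 4: Linking number = sum/2 = 4/2 = 2

2


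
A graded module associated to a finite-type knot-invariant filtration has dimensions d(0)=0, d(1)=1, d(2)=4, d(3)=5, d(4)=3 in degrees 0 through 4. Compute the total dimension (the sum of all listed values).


Total dimension = d(0) + d(1) + ... + d(4)
= 0 + 1 + 4 + 5 + 3
= 13

13


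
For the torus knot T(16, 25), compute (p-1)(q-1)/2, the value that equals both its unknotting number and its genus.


For a torus knot T(p,q), both the unknotting number and genus equal (p-1)(q-1)/2.
= (16-1)(25-1)/2
= 15*24/2
= 360/2 = 180

180


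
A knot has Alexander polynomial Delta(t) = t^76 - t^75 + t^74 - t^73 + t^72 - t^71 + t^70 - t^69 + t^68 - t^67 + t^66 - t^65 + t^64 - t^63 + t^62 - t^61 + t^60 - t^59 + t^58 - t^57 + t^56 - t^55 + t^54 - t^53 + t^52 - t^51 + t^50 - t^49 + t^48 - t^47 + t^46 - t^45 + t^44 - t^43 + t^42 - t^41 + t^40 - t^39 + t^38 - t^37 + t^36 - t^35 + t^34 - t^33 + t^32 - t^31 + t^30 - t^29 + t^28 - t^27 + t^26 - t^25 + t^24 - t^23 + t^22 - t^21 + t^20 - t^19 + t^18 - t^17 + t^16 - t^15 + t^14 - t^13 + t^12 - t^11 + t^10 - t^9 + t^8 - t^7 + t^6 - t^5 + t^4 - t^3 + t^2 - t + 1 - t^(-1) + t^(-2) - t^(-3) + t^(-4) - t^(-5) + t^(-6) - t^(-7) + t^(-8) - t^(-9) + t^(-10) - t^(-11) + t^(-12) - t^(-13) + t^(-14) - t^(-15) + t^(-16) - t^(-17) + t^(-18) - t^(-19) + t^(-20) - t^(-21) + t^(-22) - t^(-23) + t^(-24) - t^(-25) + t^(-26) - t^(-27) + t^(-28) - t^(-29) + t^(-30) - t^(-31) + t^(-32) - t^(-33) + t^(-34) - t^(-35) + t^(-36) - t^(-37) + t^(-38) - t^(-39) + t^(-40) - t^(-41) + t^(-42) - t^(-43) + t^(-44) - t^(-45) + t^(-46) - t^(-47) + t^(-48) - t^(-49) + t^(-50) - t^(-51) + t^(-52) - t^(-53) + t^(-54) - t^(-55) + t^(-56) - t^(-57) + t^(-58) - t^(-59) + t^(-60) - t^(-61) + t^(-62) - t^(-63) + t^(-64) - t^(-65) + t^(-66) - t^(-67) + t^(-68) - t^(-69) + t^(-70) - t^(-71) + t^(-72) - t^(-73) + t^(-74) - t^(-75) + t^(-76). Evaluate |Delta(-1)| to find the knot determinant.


Step 1: The polynomial has 153 terms with alternating signs, exponents from 76 down to -76.
Step 2: Substitute t = -1. The i-th term has coefficient (-1)^i and exponent (m-i),
  so its value is (-1)^i * (-1)^(m-i) = (-1)^m = 1 for every i.
Step 3: All 153 terms equal 1, so Delta(-1) = 153 * (1) = 153
Step 4: |Delta(-1)| = 153

153


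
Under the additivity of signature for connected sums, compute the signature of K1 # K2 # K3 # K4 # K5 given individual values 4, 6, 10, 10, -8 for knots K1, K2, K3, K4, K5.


The signature is additive under connected sum.
signature(K1 # K2 # K3 # K4 # K5) = (4) + (6) + (10) + (10) + (-8)
= 22

22


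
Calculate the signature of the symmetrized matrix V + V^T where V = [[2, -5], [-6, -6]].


Step 1: V + V^T = [[4, -11], [-11, -12]]
Step 2: trace = -8, det = -169
Step 3: Discriminant = (-8)^2 - 4*(-169) = 740
Step 4: Eigenvalues: 9.60147, -17.6015
Step 5: Signature = (# positive eigenvalues) - (# negative eigenvalues) = 0

0


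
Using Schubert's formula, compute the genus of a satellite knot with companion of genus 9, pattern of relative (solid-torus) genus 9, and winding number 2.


Schubert: g(satellite) = g_rel(pattern) + |winding| * g(companion),
where g_rel(pattern) is the genus of the pattern relative to the solid torus.
= 9 + 2 * 9
= 9 + 18 = 27

27


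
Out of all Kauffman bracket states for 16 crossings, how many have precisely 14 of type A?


We choose which 14 of 16 crossings get A-smoothings.
C(16, 14) = 16! / (14! * 2!)
= 120

120


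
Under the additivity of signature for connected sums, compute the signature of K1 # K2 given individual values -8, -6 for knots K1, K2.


The signature is additive under connected sum.
signature(K1 # K2) = (-8) + (-6)
= -14

-14


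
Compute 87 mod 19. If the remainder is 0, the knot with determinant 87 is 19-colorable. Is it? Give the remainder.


Step 1: A knot is p-colorable if and only if p divides its determinant.
Step 2: Compute 87 mod 19.
87 = 4 * 19 + 11
Step 3: 87 mod 19 = 11
Step 4: The knot is 19-colorable: no

11


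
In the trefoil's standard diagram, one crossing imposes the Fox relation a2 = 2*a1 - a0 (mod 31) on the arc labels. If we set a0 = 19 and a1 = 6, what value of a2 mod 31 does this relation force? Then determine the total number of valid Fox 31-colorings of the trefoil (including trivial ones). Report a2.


Step 1: Apply the given crossing relation 2*a1 - a0 - a2 = 0 (mod 31).
  a2 = 2*a1 - a0 mod 31
  a2 = 2*6 - 19 mod 31
  a2 = 12 - 19 mod 31
  a2 = -7 mod 31 = 24
Step 2: The trefoil has determinant 3.
  Number of Fox p-colorings (p prime) is p^2 if p = 3, else p.
  Since 31 does not divide 3, only trivial (constant) colorings exist.
  (So the trial a0 = 19, a1 = 6 with a0 != a1 does NOT extend to a valid coloring of the whole trefoil: the other two crossing relations require 3*(a1 - a0) = 0 (mod 31), which fails.)
  Total colorings = 31
Step 3: a2 = 24, total Fox 31-colorings = 31

24


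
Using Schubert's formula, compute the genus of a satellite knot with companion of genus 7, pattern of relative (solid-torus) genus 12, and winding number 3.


Schubert: g(satellite) = g_rel(pattern) + |winding| * g(companion),
where g_rel(pattern) is the genus of the pattern relative to the solid torus.
= 12 + 3 * 7
= 12 + 21 = 33

33


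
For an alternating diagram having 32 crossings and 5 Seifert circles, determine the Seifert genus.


For alternating knots, g = (c - s + 1)/2.
= (32 - 5 + 1)/2
= 28/2 = 14

14


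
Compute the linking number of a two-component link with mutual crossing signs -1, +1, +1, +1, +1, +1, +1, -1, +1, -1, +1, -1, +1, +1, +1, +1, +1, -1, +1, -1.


Step 1: Count positive crossings: 14
Step 2: Count negative crossings: 6
Step 3: Sum of signs = 14 - 6 = 8
Step 4: Linking number = sum/2 = 8/2 = 4

4


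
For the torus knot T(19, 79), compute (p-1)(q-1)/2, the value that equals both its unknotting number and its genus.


For a torus knot T(p,q), both the unknotting number and genus equal (p-1)(q-1)/2.
= (19-1)(79-1)/2
= 18*78/2
= 1404/2 = 702

702


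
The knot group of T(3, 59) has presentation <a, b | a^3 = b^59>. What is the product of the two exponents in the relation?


The relation is a^3 = b^59.
Product of exponents = 3 * 59
= 177

177


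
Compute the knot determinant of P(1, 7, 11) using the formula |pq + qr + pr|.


Step 1: Compute pq + qr + pr.
pq = 1*7 = 7
qr = 7*11 = 77
pr = 1*11 = 11
pq + qr + pr = 7 + 77 + 11 = 95
Step 2: Take absolute value.
det(P(1,7,11)) = |95| = 95

95


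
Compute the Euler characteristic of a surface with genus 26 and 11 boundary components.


chi = 2 - 2g - b
= 2 - 2*26 - 11
= 2 - 52 - 11 = -61

-61


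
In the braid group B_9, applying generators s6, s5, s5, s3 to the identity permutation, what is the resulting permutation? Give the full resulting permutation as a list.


Starting with identity [1, 2, 3, 4, 5, 6, 7, 8, 9].
Apply generators in sequence:
  After s6: [1, 2, 3, 4, 5, 7, 6, 8, 9]
  After s5: [1, 2, 3, 4, 7, 5, 6, 8, 9]
  After s5: [1, 2, 3, 4, 5, 7, 6, 8, 9]
  After s3: [1, 2, 4, 3, 5, 7, 6, 8, 9]
Final permutation: [1, 2, 4, 3, 5, 7, 6, 8, 9]

[1, 2, 4, 3, 5, 7, 6, 8, 9]


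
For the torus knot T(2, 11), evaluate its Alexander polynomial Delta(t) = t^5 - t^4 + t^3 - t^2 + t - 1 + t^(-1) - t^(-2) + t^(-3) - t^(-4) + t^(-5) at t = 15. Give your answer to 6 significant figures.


Substituting t = 15 into Delta(t) = t^5 - t^4 + t^3 - t^2 + t - 1 + t^(-1) - t^(-2) + t^(-3) - t^(-4) + t^(-5):
Term values: (759375) + (-50625) + (3375) + (-225) + (15) + (-1) + (0.0666667) + (-0.00444444) + (0.000296296) + (-1.97531e-05) + (1.31687e-06)
Sum = 711914.0625
Rounded to 6 significant figures: 711914

711914


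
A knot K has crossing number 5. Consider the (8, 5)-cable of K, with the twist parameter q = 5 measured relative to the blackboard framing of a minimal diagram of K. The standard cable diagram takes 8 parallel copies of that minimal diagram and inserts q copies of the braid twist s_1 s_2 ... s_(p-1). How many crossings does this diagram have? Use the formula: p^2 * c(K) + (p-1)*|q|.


Step 1: Each of the c(K) crossings of the companion diagram becomes p*p = p^2 crossings among the p parallel strands, and each of the |q| twists s_1 s_2 ... s_(p-1) adds (p-1) crossings.
  Crossings = p^2 * c(K) + (p-1)*|q|
Step 2: = 8^2 * 5 + (8-1)*5
Step 3: = 64*5 + 7*5
Step 4: = 320 + 35 = 355

355


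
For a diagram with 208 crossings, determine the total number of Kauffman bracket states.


Each crossing contributes 2 choices (A-smoothing or B-smoothing).
Total states = 2^208 = 411376139330301510538742295639337626245683966408394965837152256

411376139330301510538742295639337626245683966408394965837152256


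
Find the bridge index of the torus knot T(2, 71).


The bridge number of T(p,q) is min(p,q).
min(2, 71) = 2

2


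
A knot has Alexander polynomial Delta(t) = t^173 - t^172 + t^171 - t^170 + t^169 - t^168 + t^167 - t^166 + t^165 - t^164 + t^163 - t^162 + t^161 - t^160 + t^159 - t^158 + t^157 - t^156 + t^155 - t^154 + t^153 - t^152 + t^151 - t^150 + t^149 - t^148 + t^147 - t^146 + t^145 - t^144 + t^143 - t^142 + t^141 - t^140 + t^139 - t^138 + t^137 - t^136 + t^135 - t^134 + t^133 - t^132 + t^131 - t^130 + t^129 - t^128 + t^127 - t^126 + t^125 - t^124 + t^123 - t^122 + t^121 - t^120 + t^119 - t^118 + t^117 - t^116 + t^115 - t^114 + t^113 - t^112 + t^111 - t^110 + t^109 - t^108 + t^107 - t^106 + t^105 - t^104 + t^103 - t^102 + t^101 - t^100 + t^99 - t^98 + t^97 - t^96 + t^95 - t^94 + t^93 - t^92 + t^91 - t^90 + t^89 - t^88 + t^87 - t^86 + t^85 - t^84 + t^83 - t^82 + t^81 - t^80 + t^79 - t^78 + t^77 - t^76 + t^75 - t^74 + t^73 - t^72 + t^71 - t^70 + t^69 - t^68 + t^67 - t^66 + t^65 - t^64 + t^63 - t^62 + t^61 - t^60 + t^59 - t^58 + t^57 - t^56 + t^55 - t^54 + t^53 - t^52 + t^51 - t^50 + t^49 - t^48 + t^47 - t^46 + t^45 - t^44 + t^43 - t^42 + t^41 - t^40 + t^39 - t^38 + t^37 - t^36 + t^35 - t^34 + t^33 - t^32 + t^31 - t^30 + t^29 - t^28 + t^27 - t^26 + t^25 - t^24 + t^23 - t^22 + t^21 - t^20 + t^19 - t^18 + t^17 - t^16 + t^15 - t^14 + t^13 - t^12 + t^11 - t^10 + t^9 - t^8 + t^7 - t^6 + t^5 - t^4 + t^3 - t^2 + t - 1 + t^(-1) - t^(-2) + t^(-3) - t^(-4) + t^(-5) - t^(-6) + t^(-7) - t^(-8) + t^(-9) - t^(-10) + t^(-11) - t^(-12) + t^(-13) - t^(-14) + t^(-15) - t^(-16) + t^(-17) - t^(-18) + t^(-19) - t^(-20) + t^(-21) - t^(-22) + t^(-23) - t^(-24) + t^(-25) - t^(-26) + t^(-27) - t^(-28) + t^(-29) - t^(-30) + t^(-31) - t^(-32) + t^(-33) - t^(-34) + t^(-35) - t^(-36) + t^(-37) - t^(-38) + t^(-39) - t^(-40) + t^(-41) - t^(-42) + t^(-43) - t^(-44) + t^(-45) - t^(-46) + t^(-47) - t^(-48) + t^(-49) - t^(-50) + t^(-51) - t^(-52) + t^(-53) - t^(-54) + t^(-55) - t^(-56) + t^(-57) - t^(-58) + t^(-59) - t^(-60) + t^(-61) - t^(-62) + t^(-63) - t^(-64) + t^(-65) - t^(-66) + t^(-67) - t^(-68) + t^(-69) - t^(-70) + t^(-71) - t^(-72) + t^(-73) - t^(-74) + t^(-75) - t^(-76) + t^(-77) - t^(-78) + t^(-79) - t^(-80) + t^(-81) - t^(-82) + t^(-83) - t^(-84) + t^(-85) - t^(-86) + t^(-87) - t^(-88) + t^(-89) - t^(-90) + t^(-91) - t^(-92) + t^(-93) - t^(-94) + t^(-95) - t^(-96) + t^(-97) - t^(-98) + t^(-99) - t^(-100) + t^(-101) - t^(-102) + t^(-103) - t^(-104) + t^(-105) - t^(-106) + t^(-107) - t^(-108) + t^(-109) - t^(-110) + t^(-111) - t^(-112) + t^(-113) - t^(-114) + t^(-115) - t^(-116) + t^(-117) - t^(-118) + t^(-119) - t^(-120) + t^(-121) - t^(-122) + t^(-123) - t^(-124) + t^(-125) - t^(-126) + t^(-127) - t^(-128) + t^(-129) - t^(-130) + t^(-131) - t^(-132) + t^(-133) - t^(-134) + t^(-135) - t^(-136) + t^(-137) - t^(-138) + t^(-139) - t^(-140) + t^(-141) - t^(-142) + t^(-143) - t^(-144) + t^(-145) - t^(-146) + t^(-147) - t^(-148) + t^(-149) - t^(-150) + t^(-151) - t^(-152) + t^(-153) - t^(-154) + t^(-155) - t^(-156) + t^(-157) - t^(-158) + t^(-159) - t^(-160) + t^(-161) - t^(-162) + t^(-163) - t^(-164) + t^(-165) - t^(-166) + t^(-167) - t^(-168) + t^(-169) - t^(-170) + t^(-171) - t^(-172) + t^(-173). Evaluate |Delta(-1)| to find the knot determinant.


Step 1: The polynomial has 347 terms with alternating signs, exponents from 173 down to -173.
Step 2: Substitute t = -1. The i-th term has coefficient (-1)^i and exponent (m-i),
  so its value is (-1)^i * (-1)^(m-i) = (-1)^m = -1 for every i.
Step 3: All 347 terms equal -1, so Delta(-1) = 347 * (-1) = -347
Step 4: |Delta(-1)| = 347

347


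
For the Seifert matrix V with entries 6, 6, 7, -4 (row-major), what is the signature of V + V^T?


Step 1: V + V^T = [[12, 13], [13, -8]]
Step 2: trace = 4, det = -265
Step 3: Discriminant = 4^2 - 4*(-265) = 1076
Step 4: Eigenvalues: 18.4012, -14.4012
Step 5: Signature = (# positive eigenvalues) - (# negative eigenvalues) = 0

0


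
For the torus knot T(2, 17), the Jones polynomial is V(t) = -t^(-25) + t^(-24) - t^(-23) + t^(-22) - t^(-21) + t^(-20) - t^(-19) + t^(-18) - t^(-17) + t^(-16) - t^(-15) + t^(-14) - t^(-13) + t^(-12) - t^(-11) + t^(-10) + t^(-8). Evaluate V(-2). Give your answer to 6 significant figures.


Substituting t = -2 into V(t) = -t^(-25) + t^(-24) - t^(-23) + t^(-22) - t^(-21) + t^(-20) - t^(-19) + t^(-18) - t^(-17) + t^(-16) - t^(-15) + t^(-14) - t^(-13) + t^(-12) - t^(-11) + t^(-10) + t^(-8):
  (-)t^(-25) = 2.98023e-08
  (+)t^(-24) = 5.96046e-08
  (-)t^(-23) = 1.19209e-07
  (+)t^(-22) = 2.38419e-07
  (-)t^(-21) = 4.76837e-07
  (+)t^(-20) = 9.53674e-07
  (-)t^(-19) = 1.90735e-06
  (+)t^(-18) = 3.8147e-06
  (-)t^(-17) = 7.62939e-06
  (+)t^(-16) = 1.52588e-05
  (-)t^(-15) = 3.05176e-05
  (+)t^(-14) = 6.10352e-05
  (-)t^(-13) = 0.00012207
  (+)t^(-12) = 0.000244141
  (-)t^(-11) = 0.000488281
  (+)t^(-10) = 0.000976562
  (+)t^(-8) = 0.00390625
Sum = (2.98023e-08) + (5.96046e-08) + (1.19209e-07) + (2.38419e-07) + (4.76837e-07) + (9.53674e-07) + (1.90735e-06) + (3.8147e-06) + (7.62939e-06) + (1.52588e-05) + (3.05176e-05) + (6.10352e-05) + (0.00012207) + (0.000244141) + (0.000488281) + (0.000976562) + (0.00390625)
= 0.005859345198
Rounded to 6 significant figures: 0.00585935

0.00585935


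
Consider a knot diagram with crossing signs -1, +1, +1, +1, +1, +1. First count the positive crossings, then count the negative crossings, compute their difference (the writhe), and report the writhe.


Step 1: Count positive crossings (+1).
Positive crossings: 5
Step 2: Count negative crossings (-1).
Negative crossings: 1
Step 3: Writhe = (positive) - (negative)
w = 5 - 1 = 4
Step 4: |w| = 4, and w is positive

4


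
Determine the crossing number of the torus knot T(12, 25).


For a torus knot T(p, q) with gcd(p,q)=1,
the crossing number is min(p*(q-1), q*(p-1)).
p*(q-1) = 12*24 = 288
q*(p-1) = 25*11 = 275
min(288, 275) = 275

275


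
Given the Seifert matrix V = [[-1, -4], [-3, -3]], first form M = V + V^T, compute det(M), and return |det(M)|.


Step 1: Form V + V^T where V = [[-1, -4], [-3, -3]]
  V^T = [[-1, -3], [-4, -3]]
  V + V^T = [[-2, -7], [-7, -6]]
Step 2: det(V + V^T) = (-2)*(-6) - (-7)*(-7)
  = 12 - 49 = -37
Step 3: Knot determinant = |det(V + V^T)| = |-37| = 37

37


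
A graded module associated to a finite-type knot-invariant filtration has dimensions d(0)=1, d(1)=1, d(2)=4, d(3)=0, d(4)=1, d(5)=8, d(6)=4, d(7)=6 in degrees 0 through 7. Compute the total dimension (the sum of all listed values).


Total dimension = d(0) + d(1) + ... + d(7)
= 1 + 1 + 4 + 0 + 1 + 8 + 4 + 6
= 25

25


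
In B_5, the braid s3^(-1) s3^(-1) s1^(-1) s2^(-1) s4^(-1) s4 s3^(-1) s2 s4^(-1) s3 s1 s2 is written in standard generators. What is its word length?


The word length counts the number of generators (including inverses).
Listing each generator: s3^(-1), s3^(-1), s1^(-1), s2^(-1), s4^(-1), s4, s3^(-1), s2, s4^(-1), s3, s1, s2
There are 12 generators in this braid word.

12


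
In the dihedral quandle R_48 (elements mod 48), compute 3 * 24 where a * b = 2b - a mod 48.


3 * 24 = 2*24 - 3 mod 48
= 48 - 3 mod 48
= 45 mod 48 = 45

45


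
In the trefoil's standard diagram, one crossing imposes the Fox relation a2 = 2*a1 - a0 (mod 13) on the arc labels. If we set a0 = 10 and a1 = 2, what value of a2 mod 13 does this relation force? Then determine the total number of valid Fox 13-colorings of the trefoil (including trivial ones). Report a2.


Step 1: Apply the given crossing relation 2*a1 - a0 - a2 = 0 (mod 13).
  a2 = 2*a1 - a0 mod 13
  a2 = 2*2 - 10 mod 13
  a2 = 4 - 10 mod 13
  a2 = -6 mod 13 = 7
Step 2: The trefoil has determinant 3.
  Number of Fox p-colorings (p prime) is p^2 if p = 3, else p.
  Since 13 does not divide 3, only trivial (constant) colorings exist.
  (So the trial a0 = 10, a1 = 2 with a0 != a1 does NOT extend to a valid coloring of the whole trefoil: the other two crossing relations require 3*(a1 - a0) = 0 (mod 13), which fails.)
  Total colorings = 13
Step 3: a2 = 7, total Fox 13-colorings = 13

7


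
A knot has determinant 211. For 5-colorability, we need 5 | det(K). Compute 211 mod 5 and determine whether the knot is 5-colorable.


Step 1: A knot is p-colorable if and only if p divides its determinant.
Step 2: Compute 211 mod 5.
211 = 42 * 5 + 1
Step 3: 211 mod 5 = 1
Step 4: The knot is 5-colorable: no

1


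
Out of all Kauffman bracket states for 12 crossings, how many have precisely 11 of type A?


We choose which 11 of 12 crossings get A-smoothings.
C(12, 11) = 12! / (11! * 1!)
= 12

12


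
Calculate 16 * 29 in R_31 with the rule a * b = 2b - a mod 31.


16 * 29 = 2*29 - 16 mod 31
= 58 - 16 mod 31
= 42 mod 31 = 11

11


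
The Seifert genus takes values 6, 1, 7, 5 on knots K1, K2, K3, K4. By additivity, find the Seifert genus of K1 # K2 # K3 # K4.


The Seifert genus is additive under connected sum.
Seifert genus(K1 # K2 # K3 # K4) = (6) + (1) + (7) + (5)
= 19

19


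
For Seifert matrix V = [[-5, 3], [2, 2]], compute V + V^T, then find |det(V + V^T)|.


Step 1: Form V + V^T where V = [[-5, 3], [2, 2]]
  V^T = [[-5, 2], [3, 2]]
  V + V^T = [[-10, 5], [5, 4]]
Step 2: det(V + V^T) = (-10)*4 - 5*5
  = -40 - 25 = -65
Step 3: Knot determinant = |det(V + V^T)| = |-65| = 65

65


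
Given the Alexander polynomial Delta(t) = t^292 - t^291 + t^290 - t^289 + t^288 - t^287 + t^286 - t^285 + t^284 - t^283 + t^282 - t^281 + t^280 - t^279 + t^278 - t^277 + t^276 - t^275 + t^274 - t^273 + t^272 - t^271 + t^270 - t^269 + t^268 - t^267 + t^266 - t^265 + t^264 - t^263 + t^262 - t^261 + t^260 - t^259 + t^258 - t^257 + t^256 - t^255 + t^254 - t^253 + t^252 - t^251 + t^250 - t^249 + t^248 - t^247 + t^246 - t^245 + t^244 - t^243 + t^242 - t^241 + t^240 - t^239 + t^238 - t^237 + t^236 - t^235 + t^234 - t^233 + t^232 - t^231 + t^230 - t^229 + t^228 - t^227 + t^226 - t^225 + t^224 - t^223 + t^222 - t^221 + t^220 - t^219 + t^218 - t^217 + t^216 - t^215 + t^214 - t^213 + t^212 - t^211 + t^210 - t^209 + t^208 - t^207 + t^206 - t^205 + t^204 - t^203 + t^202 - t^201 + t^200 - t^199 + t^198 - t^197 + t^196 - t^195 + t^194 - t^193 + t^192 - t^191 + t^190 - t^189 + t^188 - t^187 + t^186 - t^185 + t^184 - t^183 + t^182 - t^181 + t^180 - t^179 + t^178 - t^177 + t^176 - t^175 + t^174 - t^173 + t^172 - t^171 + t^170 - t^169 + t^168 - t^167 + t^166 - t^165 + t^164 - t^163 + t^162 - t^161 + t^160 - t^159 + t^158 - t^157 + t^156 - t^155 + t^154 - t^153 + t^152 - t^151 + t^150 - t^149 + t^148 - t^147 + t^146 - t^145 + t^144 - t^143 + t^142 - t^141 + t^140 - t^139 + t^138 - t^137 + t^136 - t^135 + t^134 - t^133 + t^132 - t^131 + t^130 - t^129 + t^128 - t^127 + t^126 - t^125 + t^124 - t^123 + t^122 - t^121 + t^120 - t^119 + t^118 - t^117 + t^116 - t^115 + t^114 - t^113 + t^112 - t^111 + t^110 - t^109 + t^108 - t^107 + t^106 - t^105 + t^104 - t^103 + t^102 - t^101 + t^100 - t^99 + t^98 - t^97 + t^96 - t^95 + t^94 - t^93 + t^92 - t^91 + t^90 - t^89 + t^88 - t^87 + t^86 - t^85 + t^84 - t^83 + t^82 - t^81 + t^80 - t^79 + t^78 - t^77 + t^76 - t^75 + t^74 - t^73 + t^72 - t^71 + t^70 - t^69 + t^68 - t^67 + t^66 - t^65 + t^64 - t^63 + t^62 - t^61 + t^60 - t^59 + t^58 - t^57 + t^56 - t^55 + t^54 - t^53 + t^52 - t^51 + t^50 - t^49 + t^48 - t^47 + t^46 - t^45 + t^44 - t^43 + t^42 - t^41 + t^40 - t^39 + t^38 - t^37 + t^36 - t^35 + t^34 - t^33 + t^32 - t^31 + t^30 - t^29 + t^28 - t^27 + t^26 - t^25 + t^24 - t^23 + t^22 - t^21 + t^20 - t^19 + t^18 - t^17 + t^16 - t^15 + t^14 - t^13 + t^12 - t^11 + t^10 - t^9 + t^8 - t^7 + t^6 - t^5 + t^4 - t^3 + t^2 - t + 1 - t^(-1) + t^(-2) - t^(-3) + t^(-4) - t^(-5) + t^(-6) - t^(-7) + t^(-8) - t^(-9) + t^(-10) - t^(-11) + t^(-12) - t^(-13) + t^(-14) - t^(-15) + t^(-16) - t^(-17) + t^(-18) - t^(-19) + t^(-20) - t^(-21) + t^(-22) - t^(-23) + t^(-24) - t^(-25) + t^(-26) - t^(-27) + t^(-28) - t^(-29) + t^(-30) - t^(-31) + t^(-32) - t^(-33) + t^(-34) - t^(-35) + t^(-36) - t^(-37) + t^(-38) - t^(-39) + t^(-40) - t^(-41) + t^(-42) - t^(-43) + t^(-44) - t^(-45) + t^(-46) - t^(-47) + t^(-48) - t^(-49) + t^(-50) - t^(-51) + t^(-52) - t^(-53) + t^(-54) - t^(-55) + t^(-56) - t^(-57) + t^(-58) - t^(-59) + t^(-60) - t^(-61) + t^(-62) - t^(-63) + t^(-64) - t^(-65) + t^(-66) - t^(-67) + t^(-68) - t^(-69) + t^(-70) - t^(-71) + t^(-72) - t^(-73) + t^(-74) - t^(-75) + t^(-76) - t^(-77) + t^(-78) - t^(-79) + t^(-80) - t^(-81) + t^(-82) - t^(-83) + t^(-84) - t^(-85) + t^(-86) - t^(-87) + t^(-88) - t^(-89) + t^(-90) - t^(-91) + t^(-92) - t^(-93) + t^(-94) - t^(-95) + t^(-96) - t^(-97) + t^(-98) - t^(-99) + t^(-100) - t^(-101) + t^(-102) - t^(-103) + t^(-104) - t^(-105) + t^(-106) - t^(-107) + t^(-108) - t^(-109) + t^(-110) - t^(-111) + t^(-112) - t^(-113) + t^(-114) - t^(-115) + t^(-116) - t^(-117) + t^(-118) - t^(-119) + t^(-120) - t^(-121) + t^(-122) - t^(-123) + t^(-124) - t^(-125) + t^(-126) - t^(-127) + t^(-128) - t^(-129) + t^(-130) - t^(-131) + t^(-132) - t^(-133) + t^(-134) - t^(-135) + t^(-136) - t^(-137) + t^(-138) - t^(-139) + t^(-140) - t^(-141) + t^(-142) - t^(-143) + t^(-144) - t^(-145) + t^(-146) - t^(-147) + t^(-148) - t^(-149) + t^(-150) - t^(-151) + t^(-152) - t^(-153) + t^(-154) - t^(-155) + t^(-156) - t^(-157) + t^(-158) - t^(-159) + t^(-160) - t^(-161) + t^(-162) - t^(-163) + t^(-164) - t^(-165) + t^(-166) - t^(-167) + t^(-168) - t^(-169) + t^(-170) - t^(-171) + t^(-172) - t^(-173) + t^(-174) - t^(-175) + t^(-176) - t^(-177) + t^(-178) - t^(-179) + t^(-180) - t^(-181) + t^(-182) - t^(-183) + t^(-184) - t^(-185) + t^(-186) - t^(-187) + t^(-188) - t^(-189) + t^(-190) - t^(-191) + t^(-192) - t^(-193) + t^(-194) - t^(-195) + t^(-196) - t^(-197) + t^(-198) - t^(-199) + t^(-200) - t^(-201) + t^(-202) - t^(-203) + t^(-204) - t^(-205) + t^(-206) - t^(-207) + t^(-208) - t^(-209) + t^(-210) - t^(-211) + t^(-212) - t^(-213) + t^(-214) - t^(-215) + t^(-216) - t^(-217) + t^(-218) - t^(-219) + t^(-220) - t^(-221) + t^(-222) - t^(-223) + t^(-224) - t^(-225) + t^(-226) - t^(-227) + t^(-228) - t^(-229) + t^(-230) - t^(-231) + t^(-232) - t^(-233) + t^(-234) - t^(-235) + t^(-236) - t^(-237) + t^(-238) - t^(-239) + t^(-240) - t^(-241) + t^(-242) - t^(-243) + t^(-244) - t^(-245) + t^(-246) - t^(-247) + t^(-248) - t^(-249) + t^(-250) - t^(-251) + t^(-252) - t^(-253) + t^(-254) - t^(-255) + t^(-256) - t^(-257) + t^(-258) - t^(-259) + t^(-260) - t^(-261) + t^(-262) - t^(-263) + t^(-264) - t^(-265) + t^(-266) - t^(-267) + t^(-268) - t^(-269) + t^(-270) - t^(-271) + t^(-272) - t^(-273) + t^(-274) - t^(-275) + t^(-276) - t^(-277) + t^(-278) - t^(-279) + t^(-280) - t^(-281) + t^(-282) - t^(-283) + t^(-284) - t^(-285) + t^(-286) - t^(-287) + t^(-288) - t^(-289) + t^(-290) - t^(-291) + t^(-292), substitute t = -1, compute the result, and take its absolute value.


Step 1: The polynomial has 585 terms with alternating signs, exponents from 292 down to -292.
Step 2: Substitute t = -1. The i-th term has coefficient (-1)^i and exponent (m-i),
  so its value is (-1)^i * (-1)^(m-i) = (-1)^m = 1 for every i.
Step 3: All 585 terms equal 1, so Delta(-1) = 585 * (1) = 585
Step 4: |Delta(-1)| = 585

585
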